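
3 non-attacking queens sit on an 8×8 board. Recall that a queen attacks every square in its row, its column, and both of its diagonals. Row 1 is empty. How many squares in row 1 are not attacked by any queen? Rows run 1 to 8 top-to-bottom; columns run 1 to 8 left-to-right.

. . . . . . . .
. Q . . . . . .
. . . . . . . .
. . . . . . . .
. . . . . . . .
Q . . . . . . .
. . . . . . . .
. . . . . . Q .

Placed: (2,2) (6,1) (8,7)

3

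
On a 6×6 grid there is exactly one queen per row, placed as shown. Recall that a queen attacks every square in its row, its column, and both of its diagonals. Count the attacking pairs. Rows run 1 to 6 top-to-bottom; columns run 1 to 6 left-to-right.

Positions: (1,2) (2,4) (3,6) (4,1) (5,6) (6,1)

Same column: (3,6)–(5,6) (column 6); (4,1)–(6,1) (column 1).
Same diagonal: (1,2)–(5,6) (|1−5| = |2−6| = 4).
Total attacking pairs: 3.

3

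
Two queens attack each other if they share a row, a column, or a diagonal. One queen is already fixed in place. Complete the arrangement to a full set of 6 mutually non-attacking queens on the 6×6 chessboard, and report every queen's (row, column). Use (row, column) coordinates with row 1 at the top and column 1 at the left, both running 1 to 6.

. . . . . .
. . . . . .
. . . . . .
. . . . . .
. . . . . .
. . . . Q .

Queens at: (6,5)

(1,2) (2,4) (3,6) (4,1) (5,3) (6,5)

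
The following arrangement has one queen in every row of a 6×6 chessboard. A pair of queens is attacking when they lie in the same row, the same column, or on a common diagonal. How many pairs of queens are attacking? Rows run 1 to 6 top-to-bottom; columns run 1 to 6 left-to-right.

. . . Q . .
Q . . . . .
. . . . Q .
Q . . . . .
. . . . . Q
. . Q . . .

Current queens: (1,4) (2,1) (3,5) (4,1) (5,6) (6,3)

Same column: (2,1)–(4,1) (column 1).
Same diagonal: (1,4)–(4,1) (|1−4| = |4−1| = 3); (4,1)–(6,3) (|4−6| = |1−3| = 2).
Total attacking pairs: 3.

3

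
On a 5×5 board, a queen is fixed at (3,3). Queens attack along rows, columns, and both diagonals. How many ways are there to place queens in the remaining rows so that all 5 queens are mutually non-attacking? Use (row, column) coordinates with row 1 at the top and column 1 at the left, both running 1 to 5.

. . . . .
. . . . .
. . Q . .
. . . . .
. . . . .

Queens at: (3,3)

Branch on row 1: col 2 → 1; col 4 → 1.
Sum: 1 + 1 = 2.

2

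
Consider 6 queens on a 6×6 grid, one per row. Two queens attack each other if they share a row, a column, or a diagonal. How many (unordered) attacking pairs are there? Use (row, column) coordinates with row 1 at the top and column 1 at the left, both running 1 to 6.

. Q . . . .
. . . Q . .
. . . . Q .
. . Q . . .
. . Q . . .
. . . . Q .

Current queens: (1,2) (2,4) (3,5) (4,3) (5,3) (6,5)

Same column: (3,5)–(6,5) (column 5); (4,3)–(5,3) (column 3).
Same diagonal: (2,4)–(3,5) (|2−3| = |4−5| = 1); (3,5)–(5,3) (|3−5| = |5−3| = 2); (4,3)–(6,5) (|4−6| = |3−5| = 2).
Total attacking pairs: 5.

5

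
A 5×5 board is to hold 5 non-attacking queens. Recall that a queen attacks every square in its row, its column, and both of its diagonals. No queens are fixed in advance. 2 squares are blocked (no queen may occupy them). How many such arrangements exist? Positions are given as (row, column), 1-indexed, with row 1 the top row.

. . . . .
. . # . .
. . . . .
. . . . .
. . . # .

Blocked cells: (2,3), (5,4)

Branch on row 1: col 1 → 1; col 2 → 1; col 3 → 2; col 4 → 2; col 5 → 1.
Sum: 1 + 1 + 2 + 2 + 1 = 7.

7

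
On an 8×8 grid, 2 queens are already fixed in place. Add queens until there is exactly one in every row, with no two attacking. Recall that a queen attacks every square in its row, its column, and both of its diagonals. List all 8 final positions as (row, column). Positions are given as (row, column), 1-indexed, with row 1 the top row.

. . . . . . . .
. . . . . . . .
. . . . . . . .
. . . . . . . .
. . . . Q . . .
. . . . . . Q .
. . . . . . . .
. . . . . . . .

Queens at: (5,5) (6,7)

(1,6) (2,4) (3,2) (4,8) (5,5) (6,7) (7,1) (8,3)

Row 1: attacked by (5,5)→{1,5}; (6,7)→{2,7}. Safe: 3, 4, 6, 8. Place at column 6.
Row 2: attacked by (1,6)→{5,6,7}; (5,5)→{2,5,8}; (6,7)→{3,7}. Safe: 1, 4. Place at column 4.
Row 3: attacked by (1,6)→{4,6,8}; (2,4)→{3,4,5}; (5,5)→{3,5,7}; (6,7)→{4,7}. Safe: 1, 2. Place at column 2.
Row 4: attacked by (1,6)→{3,6}; (2,4)→{2,4,6}; (3,2)→{1,2,3}; (5,5)→{4,5,6}; (6,7)→{5,7}. Safe: 8. Place at column 8.
Row 7: attacked by (1,6)→{6}; (2,4)→{4}; (3,2)→{2,6}; (4,8)→{5,8}; (5,5)→{3,5,7}; (6,7)→{6,7,8}. Safe: 1. Place at column 1.
Row 8: attacked by (1,6)→{6}; (2,4)→{4}; (3,2)→{2,7}; (4,8)→{4,8}; (5,5)→{2,5,8}; (6,7)→{5,7}; (7,1)→{1,2}. Safe: 3. Place at column 3.
Columns [6, 4, 2, 8, 5, 7, 1, 3], r−c [-5, -2, 1, -4, 0, -1, 6, 5], r+c [7, 6, 5, 12, 10, 13, 8, 11] are all distinct, so no two queens attack.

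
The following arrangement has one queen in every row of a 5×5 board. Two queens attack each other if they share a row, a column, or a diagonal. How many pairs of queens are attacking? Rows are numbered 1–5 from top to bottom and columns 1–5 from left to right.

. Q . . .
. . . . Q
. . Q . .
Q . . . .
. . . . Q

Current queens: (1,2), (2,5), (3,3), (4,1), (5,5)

Same column: (2,5)–(5,5) (column 5).
Same diagonal: (3,3)–(5,5) (|3−5| = |3−5| = 2).
Total attacking pairs: 2.

2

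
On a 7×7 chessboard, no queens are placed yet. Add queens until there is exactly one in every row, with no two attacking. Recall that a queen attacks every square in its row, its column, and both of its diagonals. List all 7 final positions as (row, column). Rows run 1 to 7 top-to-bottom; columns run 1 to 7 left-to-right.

Row 1: Safe: 1, 2, 3, 4, 5, 6, 7. Place at column 3.
Row 2: attacked by (1,3)→{2,3,4}. Safe: 1, 5, 6, 7. Place at column 6.
Row 3: attacked by (1,3)→{1,3,5}; (2,6)→{5,6,7}. Safe: 2, 4. Place at column 2.
Row 4: attacked by (1,3)→{3,6}; (2,6)→{4,6}; (3,2)→{1,2,3}. Safe: 5, 7. Place at column 5.
Row 5: attacked by (1,3)→{3,7}; (2,6)→{3,6}; (3,2)→{2,4}; (4,5)→{4,5,6}. Safe: 1. Place at column 1.
Row 6: attacked by (1,3)→{3}; (2,6)→{2,6}; (3,2)→{2,5}; (4,5)→{3,5,7}; (5,1)→{1,2}. Safe: 4. Place at column 4.
Row 7: attacked by (1,3)→{3}; (2,6)→{1,6}; (3,2)→{2,6}; (4,5)→{2,5}; (5,1)→{1,3}; (6,4)→{3,4,5}. Safe: 7. Place at column 7.
Columns [3, 6, 2, 5, 1, 4, 7], r−c [-2, -4, 1, -1, 4, 2, 0], r+c [4, 8, 5, 9, 6, 10, 14] are all distinct, so no two queens attack.

(1,3) (2,6) (3,2) (4,5) (5,1) (6,4) (7,7)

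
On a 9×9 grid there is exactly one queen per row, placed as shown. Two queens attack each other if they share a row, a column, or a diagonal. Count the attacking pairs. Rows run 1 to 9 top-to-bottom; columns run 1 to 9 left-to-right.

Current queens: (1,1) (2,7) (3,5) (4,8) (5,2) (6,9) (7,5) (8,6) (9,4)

Same column: (3,5)–(7,5) (column 5).
Same diagonal: (4,8)–(7,5) (|4−7| = |8−5| = 3); (7,5)–(8,6) (|7−8| = |5−6| = 1).
Total attacking pairs: 3.

3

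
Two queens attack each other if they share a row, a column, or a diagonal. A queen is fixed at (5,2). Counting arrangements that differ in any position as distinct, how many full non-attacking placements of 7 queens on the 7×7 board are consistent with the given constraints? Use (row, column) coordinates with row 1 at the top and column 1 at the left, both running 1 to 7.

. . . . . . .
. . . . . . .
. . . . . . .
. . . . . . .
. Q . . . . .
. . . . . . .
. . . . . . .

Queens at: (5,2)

Branch on row 1: col 1 → 1; col 3 → 1; col 4 → 2; col 5 → 1; col 7 → 1.
Sum: 1 + 1 + 2 + 1 + 1 = 6.

6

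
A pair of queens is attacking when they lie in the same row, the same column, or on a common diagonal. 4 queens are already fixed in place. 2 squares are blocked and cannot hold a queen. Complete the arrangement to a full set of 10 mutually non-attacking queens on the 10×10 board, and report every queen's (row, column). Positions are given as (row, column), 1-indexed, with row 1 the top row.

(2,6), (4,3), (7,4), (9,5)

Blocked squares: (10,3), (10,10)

(1,1) (2,6) (3,9) (4,3) (5,10) (6,7) (7,4) (8,2) (9,5) (10,8)

Row 1: attacked by (2,6)→{5,6,7}; (4,3)→{3,6}; (7,4)→{4,10}; (9,5)→{5}. Safe: 1, 2, 8, 9. Place at column 1.
Row 3: attacked by (1,1)→{1,3}; (2,6)→{5,6,7}; (4,3)→{2,3,4}; (7,4)→{4,8}; (9,5)→{5}. Safe: 9, 10. Place at column 9.
Row 5: attacked by (1,1)→{1,5}; (2,6)→{3,6,9}; (3,9)→{7,9}; (4,3)→{2,3,4}; (7,4)→{2,4,6}; (9,5)→{1,5,9}. Safe: 8, 10. Place at column 10.
Row 6: attacked by (1,1)→{1,6}; (2,6)→{2,6,10}; (3,9)→{6,9}; (4,3)→{1,3,5}; (5,10)→{9,10}; (7,4)→{3,4,5}; (9,5)→{2,5,8}. Safe: 7. Place at column 7.
Row 8: attacked by (1,1)→{1,8}; (2,6)→{6}; (3,9)→{4,9}; (4,3)→{3,7}; (5,10)→{7,10}; (6,7)→{5,7,9}; (7,4)→{3,4,5}; (9,5)→{4,5,6}. Safe: 2. Place at column 2.
Row 10: attacked by (1,1)→{1,10}; (2,6)→{6}; (3,9)→{2,9}; (4,3)→{3,9}; (5,10)→{5,10}; (6,7)→{3,7}; (7,4)→{1,4,7}; (8,2)→{2,4}; (9,5)→{4,5,6}. Blocked: 3,10. Safe: 8. Place at column 8.
Columns [1, 6, 9, 3, 10, 7, 4, 2, 5, 8], r−c [0, -4, -6, 1, -5, -1, 3, 6, 4, 2], r+c [2, 8, 12, 7, 15, 13, 11, 10, 14, 18] are all distinct, so no two queens attack.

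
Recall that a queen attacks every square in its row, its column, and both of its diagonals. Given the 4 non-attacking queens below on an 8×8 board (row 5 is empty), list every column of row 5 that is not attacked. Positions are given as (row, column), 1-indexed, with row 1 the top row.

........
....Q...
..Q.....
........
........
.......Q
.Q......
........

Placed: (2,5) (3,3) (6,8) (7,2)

(2,5) attacks row 5 at column 5 and diagonals 2, 8.
(3,3) attacks row 5 at column 3 and diagonals 1, 5.
(6,8) attacks row 5 at column 8 and diagonals 7.
(7,2) attacks row 5 at column 2 and diagonals 4.
Attacked columns: {1, 2, 3, 4, 5, 7, 8}. Safe: {6}.

columns 6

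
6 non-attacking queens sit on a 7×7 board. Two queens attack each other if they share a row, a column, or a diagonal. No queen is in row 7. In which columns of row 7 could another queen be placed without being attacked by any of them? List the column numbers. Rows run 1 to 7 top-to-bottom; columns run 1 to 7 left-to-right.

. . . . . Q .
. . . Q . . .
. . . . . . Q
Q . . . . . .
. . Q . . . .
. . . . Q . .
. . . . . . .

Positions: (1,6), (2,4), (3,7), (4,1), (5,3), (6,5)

columns 2

(1,6) attacks row 7 at column 6.
(2,4) attacks row 7 at column 4.
(3,7) attacks row 7 at column 7 and diagonals 3.
(4,1) attacks row 7 at column 1 and diagonals 4.
(5,3) attacks row 7 at column 3 and diagonals 1, 5.
(6,5) attacks row 7 at column 5 and diagonals 4, 6.
Attacked columns: {1, 3, 4, 5, 6, 7}. Safe: {2}.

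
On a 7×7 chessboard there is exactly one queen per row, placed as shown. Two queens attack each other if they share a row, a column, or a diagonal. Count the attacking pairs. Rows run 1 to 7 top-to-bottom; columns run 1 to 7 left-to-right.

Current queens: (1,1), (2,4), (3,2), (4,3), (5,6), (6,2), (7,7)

3

Same column: (3,2)–(6,2) (column 2).
Same diagonal: (1,1)–(7,7) (|1−7| = |1−7| = 6); (3,2)–(4,3) (|3−4| = |2−3| = 1).
Total attacking pairs: 3.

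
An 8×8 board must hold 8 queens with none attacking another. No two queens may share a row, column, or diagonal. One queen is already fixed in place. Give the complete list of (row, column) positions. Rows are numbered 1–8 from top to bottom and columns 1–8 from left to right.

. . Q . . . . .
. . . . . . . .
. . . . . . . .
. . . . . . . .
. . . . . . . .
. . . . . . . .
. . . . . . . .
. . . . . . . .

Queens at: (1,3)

Row 2: attacked by (1,3)→{2,3,4}. Safe: 1, 5, 6, 7, 8. Place at column 6.
Row 3: attacked by (1,3)→{1,3,5}; (2,6)→{5,6,7}. Safe: 2, 4, 8. Place at column 2.
Row 4: attacked by (1,3)→{3,6}; (2,6)→{4,6,8}; (3,2)→{1,2,3}. Safe: 5, 7. Place at column 5.
Row 5: attacked by (1,3)→{3,7}; (2,6)→{3,6}; (3,2)→{2,4}; (4,5)→{4,5,6}. Safe: 1, 8. Place at column 8.
Row 6: attacked by (1,3)→{3,8}; (2,6)→{2,6}; (3,2)→{2,5}; (4,5)→{3,5,7}; (5,8)→{7,8}. Safe: 1, 4. Place at column 1.
Row 7: attacked by (1,3)→{3}; (2,6)→{1,6}; (3,2)→{2,6}; (4,5)→{2,5,8}; (5,8)→{6,8}; (6,1)→{1,2}. Safe: 4, 7. Place at column 7.
Row 8: attacked by (1,3)→{3}; (2,6)→{6}; (3,2)→{2,7}; (4,5)→{1,5}; (5,8)→{5,8}; (6,1)→{1,3}; (7,7)→{6,7,8}. Safe: 4. Place at column 4.
Columns [3, 6, 2, 5, 8, 1, 7, 4], r−c [-2, -4, 1, -1, -3, 5, 0, 4], r+c [4, 8, 5, 9, 13, 7, 14, 12] are all distinct, so no two queens attack.

(1,3) (2,6) (3,2) (4,5) (5,8) (6,1) (7,7) (8,4)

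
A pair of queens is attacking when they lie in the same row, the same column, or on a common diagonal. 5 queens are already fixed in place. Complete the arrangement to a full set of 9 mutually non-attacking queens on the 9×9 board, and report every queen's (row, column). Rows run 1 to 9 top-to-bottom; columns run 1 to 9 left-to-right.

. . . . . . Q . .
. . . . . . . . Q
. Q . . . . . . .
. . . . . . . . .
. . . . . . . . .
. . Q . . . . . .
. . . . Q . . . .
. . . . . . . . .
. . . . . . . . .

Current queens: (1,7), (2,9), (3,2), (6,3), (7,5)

(1,7) (2,9) (3,2) (4,6) (5,1) (6,3) (7,5) (8,8) (9,4)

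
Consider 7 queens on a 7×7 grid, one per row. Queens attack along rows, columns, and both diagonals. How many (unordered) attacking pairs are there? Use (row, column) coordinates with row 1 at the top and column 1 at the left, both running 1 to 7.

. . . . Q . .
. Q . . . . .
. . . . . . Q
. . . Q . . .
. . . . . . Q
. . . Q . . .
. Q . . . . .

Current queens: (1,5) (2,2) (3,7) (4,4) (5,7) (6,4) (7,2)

Same column: (2,2)–(7,2) (column 2); (3,7)–(5,7) (column 7); (4,4)–(6,4) (column 4).
Same diagonal: (1,5)–(3,7) (|1−3| = |5−7| = 2); (2,2)–(4,4) (|2−4| = |2−4| = 2); (3,7)–(6,4) (|3−6| = |7−4| = 3).
Total attacking pairs: 6.

6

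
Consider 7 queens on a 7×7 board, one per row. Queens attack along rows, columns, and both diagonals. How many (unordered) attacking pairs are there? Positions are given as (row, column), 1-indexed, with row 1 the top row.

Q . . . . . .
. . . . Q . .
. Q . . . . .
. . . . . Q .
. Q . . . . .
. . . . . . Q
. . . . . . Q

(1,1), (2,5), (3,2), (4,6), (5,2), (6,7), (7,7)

4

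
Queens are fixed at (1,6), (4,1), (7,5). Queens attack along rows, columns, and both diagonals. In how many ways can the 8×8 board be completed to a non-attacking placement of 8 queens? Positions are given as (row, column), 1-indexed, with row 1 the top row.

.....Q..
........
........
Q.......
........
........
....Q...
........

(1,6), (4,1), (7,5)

Branch on row 2: col 2 → 1; col 4 → 1; col 8 → 0.
Sum: 1 + 1 + 0 = 2.

2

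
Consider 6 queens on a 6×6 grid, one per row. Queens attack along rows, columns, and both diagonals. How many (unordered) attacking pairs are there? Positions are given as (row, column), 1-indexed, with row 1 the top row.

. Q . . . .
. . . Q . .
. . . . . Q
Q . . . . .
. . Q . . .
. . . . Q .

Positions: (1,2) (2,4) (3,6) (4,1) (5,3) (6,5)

0

All columns are distinct and no two queens satisfy |Δrow| = |Δcol|, so no pair attacks.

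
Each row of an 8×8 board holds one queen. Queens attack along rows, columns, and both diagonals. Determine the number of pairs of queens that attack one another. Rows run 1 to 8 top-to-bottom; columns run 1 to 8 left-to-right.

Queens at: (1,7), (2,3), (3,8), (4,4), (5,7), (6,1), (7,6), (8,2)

2

Same column: (1,7)–(5,7) (column 7).
Same diagonal: (1,7)–(4,4) (|1−4| = |7−4| = 3).
Total attacking pairs: 2.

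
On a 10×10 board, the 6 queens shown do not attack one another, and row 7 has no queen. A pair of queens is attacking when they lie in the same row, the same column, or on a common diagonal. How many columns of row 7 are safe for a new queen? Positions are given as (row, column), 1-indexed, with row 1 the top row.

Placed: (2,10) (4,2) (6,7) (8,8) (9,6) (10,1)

(2,10) attacks row 7 at column 10 and diagonals 5.
(4,2) attacks row 7 at column 2 and diagonals 5.
(6,7) attacks row 7 at column 7 and diagonals 6, 8.
(8,8) attacks row 7 at column 8 and diagonals 7, 9.
(9,6) attacks row 7 at column 6 and diagonals 4, 8.
(10,1) attacks row 7 at column 1 and diagonals 4.
Attacked columns: {1, 2, 4, 5, 6, 7, 8, 9, 10}. Safe: {3}.

1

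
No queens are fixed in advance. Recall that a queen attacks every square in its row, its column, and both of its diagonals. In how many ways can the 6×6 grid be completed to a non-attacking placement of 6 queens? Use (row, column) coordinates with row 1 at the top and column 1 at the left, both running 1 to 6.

4

Branch on row 1: col 1 → 0; col 2 → 1; col 3 → 1; col 4 → 1; col 5 → 1; col 6 → 0.
Sum: 0 + 1 + 1 + 1 + 1 + 0 = 4.
(This is the classic 6-queens count.)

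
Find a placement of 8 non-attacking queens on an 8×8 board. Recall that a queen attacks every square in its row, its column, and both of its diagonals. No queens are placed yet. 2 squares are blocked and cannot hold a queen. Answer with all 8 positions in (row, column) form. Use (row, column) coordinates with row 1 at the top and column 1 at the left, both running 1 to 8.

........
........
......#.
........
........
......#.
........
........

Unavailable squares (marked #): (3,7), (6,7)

(1,7) (2,1) (3,3) (4,8) (5,6) (6,4) (7,2) (8,5)

Row 1: Safe: 1, 2, 3, 4, 5, 6, 7, 8. Place at column 7.
Row 2: attacked by (1,7)→{6,7,8}. Safe: 1, 2, 3, 4, 5. Place at column 1.
Row 3: attacked by (1,7)→{5,7}; (2,1)→{1,2}. Blocked: 7. Safe: 3, 4, 6, 8. Place at column 3.
Row 4: attacked by (1,7)→{4,7}; (2,1)→{1,3}; (3,3)→{2,3,4}. Safe: 5, 6, 8. Place at column 8.
Row 5: attacked by (1,7)→{3,7}; (2,1)→{1,4}; (3,3)→{1,3,5}; (4,8)→{7,8}. Safe: 2, 6. Place at column 6.
Row 6: attacked by (1,7)→{2,7}; (2,1)→{1,5}; (3,3)→{3,6}; (4,8)→{6,8}; (5,6)→{5,6,7}. Blocked: 7. Safe: 4. Place at column 4.
Row 7: attacked by (1,7)→{1,7}; (2,1)→{1,6}; (3,3)→{3,7}; (4,8)→{5,8}; (5,6)→{4,6,8}; (6,4)→{3,4,5}. Safe: 2. Place at column 2.
Row 8: attacked by (1,7)→{7}; (2,1)→{1,7}; (3,3)→{3,8}; (4,8)→{4,8}; (5,6)→{3,6}; (6,4)→{2,4,6}; (7,2)→{1,2,3}. Safe: 5. Place at column 5.
Columns [7, 1, 3, 8, 6, 4, 2, 5], r−c [-6, 1, 0, -4, -1, 2, 5, 3], r+c [8, 3, 6, 12, 11, 10, 9, 13] are all distinct, so no two queens attack.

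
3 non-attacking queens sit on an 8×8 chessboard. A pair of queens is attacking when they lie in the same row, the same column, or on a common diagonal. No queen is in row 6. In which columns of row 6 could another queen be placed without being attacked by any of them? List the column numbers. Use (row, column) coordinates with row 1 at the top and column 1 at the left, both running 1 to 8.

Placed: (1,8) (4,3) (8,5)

(1,8) attacks row 6 at column 8 and diagonals 3.
(4,3) attacks row 6 at column 3 and diagonals 1, 5.
(8,5) attacks row 6 at column 5 and diagonals 3, 7.
Attacked columns: {1, 3, 5, 7, 8}. Safe: {2, 4, 6}.

columns 2, 4, 6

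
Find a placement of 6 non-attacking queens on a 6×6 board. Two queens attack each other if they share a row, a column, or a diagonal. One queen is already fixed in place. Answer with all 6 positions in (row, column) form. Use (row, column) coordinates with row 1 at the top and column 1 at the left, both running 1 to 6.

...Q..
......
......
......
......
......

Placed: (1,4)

Row 2: attacked by (1,4)→{3,4,5}. Safe: 1, 2, 6. Place at column 1.
Row 3: attacked by (1,4)→{2,4,6}; (2,1)→{1,2}. Safe: 3, 5. Place at column 5.
Row 4: attacked by (1,4)→{1,4}; (2,1)→{1,3}; (3,5)→{4,5,6}. Safe: 2. Place at column 2.
Row 5: attacked by (1,4)→{4}; (2,1)→{1,4}; (3,5)→{3,5}; (4,2)→{1,2,3}. Safe: 6. Place at column 6.
Row 6: attacked by (1,4)→{4}; (2,1)→{1,5}; (3,5)→{2,5}; (4,2)→{2,4}; (5,6)→{5,6}. Safe: 3. Place at column 3.
Columns [4, 1, 5, 2, 6, 3], r−c [-3, 1, -2, 2, -1, 3], r+c [5, 3, 8, 6, 11, 9] are all distinct, so no two queens attack.

(1,4) (2,1) (3,5) (4,2) (5,6) (6,3)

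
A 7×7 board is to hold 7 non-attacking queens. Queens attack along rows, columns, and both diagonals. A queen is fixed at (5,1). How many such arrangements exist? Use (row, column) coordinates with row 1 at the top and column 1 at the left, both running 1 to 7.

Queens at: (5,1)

6

Branch on row 1: col 2 → 2; col 3 → 1; col 4 → 0; col 6 → 2; col 7 → 1.
Sum: 2 + 1 + 0 + 2 + 1 = 6.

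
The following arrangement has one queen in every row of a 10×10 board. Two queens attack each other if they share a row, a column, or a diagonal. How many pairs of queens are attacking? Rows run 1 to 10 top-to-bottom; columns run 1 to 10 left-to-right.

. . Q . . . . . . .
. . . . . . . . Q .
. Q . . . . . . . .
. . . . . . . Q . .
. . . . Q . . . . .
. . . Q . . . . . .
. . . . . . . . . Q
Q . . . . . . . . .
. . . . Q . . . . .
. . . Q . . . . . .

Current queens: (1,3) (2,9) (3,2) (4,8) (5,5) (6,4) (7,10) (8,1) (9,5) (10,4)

Same column: (5,5)–(9,5) (column 5); (6,4)–(10,4) (column 4).
Same diagonal: (5,5)–(6,4) (|5−6| = |5−4| = 1); (9,5)–(10,4) (|9−10| = |5−4| = 1).
Total attacking pairs: 4.

4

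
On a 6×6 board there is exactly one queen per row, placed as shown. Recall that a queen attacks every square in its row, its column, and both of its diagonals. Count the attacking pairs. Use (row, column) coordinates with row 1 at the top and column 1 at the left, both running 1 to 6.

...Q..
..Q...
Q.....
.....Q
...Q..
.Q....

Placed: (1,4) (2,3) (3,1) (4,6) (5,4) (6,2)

Same column: (1,4)–(5,4) (column 4).
Same diagonal: (1,4)–(2,3) (|1−2| = |4−3| = 1).
Total attacking pairs: 2.

2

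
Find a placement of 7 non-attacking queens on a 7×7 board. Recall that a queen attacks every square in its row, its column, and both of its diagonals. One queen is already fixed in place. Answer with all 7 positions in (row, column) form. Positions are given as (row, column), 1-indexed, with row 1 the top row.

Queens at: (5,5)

(1,3) (2,7) (3,4) (4,1) (5,5) (6,2) (7,6)

Row 1: attacked by (5,5)→{1,5}. Safe: 2, 3, 4, 6, 7. Place at column 3.
Row 2: attacked by (1,3)→{2,3,4}; (5,5)→{2,5}. Safe: 1, 6, 7. Place at column 7.
Row 3: attacked by (1,3)→{1,3,5}; (2,7)→{6,7}; (5,5)→{3,5,7}. Safe: 2, 4. Place at column 4.
Row 4: attacked by (1,3)→{3,6}; (2,7)→{5,7}; (3,4)→{3,4,5}; (5,5)→{4,5,6}. Safe: 1, 2. Place at column 1.
Row 6: attacked by (1,3)→{3}; (2,7)→{3,7}; (3,4)→{1,4,7}; (4,1)→{1,3}; (5,5)→{4,5,6}. Safe: 2. Place at column 2.
Row 7: attacked by (1,3)→{3}; (2,7)→{2,7}; (3,4)→{4}; (4,1)→{1,4}; (5,5)→{3,5,7}; (6,2)→{1,2,3}. Safe: 6. Place at column 6.
Columns [3, 7, 4, 1, 5, 2, 6], r−c [-2, -5, -1, 3, 0, 4, 1], r+c [4, 9, 7, 5, 10, 8, 13] are all distinct, so no two queens attack.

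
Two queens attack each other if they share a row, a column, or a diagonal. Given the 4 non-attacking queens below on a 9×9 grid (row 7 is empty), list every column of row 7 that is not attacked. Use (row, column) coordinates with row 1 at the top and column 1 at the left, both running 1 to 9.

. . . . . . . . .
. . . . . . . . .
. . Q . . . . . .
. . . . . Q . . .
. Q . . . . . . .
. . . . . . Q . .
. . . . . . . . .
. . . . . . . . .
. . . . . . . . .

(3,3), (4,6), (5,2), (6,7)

(3,3) attacks row 7 at column 3 and diagonals 7.
(4,6) attacks row 7 at column 6 and diagonals 3, 9.
(5,2) attacks row 7 at column 2 and diagonals 4.
(6,7) attacks row 7 at column 7 and diagonals 6, 8.
Attacked columns: {2, 3, 4, 6, 7, 8, 9}. Safe: {1, 5}.

columns 1, 5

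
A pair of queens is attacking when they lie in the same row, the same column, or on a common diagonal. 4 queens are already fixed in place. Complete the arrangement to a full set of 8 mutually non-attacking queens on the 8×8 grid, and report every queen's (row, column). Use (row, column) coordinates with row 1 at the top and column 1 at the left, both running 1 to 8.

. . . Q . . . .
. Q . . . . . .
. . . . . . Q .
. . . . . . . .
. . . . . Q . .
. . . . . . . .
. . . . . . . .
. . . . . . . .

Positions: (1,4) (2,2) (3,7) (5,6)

Row 4: attacked by (1,4)→{1,4,7}; (2,2)→{2,4}; (3,7)→{6,7,8}; (5,6)→{5,6,7}. Safe: 3. Place at column 3.
Row 6: attacked by (1,4)→{4}; (2,2)→{2,6}; (3,7)→{4,7}; (4,3)→{1,3,5}; (5,6)→{5,6,7}. Safe: 8. Place at column 8.
Row 7: attacked by (1,4)→{4}; (2,2)→{2,7}; (3,7)→{3,7}; (4,3)→{3,6}; (5,6)→{4,6,8}; (6,8)→{7,8}. Safe: 1, 5. Place at column 5.
Row 8: attacked by (1,4)→{4}; (2,2)→{2,8}; (3,7)→{2,7}; (4,3)→{3,7}; (5,6)→{3,6}; (6,8)→{6,8}; (7,5)→{4,5,6}. Safe: 1. Place at column 1.
Columns [4, 2, 7, 3, 6, 8, 5, 1], r−c [-3, 0, -4, 1, -1, -2, 2, 7], r+c [5, 4, 10, 7, 11, 14, 12, 9] are all distinct, so no two queens attack.

(1,4) (2,2) (3,7) (4,3) (5,6) (6,8) (7,5) (8,1)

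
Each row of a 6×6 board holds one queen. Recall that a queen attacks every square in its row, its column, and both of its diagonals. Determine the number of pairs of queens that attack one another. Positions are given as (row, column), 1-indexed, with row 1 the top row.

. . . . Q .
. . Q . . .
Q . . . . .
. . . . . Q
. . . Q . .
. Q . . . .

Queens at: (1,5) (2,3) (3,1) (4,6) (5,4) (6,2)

All columns are distinct and no two queens satisfy |Δrow| = |Δcol|, so no pair attacks.

0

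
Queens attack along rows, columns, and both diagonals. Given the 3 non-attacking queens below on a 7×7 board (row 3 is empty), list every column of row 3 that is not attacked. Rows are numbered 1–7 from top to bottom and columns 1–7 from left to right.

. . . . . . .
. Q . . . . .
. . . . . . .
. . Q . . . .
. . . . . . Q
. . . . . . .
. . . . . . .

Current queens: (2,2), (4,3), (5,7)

(2,2) attacks row 3 at column 2 and diagonals 1, 3.
(4,3) attacks row 3 at column 3 and diagonals 2, 4.
(5,7) attacks row 3 at column 7 and diagonals 5.
Attacked columns: {1, 2, 3, 4, 5, 7}. Safe: {6}.

columns 6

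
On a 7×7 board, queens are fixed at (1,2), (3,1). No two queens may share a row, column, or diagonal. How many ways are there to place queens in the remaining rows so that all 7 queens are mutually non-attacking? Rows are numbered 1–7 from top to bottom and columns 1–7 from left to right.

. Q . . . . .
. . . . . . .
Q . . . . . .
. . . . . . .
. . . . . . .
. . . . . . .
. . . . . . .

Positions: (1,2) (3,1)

2

Branch on row 2: col 4 → 1; col 5 → 1; col 6 → 0; col 7 → 0.
Sum: 1 + 1 + 0 + 0 = 2.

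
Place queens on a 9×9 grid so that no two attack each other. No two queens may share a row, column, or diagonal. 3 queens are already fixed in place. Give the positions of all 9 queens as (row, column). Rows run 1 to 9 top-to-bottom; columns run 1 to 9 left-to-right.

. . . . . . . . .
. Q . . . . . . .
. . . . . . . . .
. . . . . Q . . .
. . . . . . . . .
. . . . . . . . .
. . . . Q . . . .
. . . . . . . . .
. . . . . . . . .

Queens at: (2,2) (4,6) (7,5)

(1,7) (2,2) (3,8) (4,6) (5,1) (6,3) (7,5) (8,9) (9,4)

Row 1: attacked by (2,2)→{1,2,3}; (4,6)→{3,6,9}; (7,5)→{5}. Safe: 4, 7, 8. Place at column 7.
Row 3: attacked by (1,7)→{5,7,9}; (2,2)→{1,2,3}; (4,6)→{5,6,7}; (7,5)→{1,5,9}. Safe: 4, 8. Place at column 8.
Row 5: attacked by (1,7)→{3,7}; (2,2)→{2,5}; (3,8)→{6,8}; (4,6)→{5,6,7}; (7,5)→{3,5,7}. Safe: 1, 4, 9. Place at column 1.
Row 6: attacked by (1,7)→{2,7}; (2,2)→{2,6}; (3,8)→{5,8}; (4,6)→{4,6,8}; (5,1)→{1,2}; (7,5)→{4,5,6}. Safe: 3, 9. Place at column 3.
Row 8: attacked by (1,7)→{7}; (2,2)→{2,8}; (3,8)→{3,8}; (4,6)→{2,6}; (5,1)→{1,4}; (6,3)→{1,3,5}; (7,5)→{4,5,6}. Safe: 9. Place at column 9.
Row 9: attacked by (1,7)→{7}; (2,2)→{2,9}; (3,8)→{2,8}; (4,6)→{1,6}; (5,1)→{1,5}; (6,3)→{3,6}; (7,5)→{3,5,7}; (8,9)→{8,9}. Safe: 4. Place at column 4.
Columns [7, 2, 8, 6, 1, 3, 5, 9, 4], r−c [-6, 0, -5, -2, 4, 3, 2, -1, 5], r+c [8, 4, 11, 10, 6, 9, 12, 17, 13] are all distinct, so no two queens attack.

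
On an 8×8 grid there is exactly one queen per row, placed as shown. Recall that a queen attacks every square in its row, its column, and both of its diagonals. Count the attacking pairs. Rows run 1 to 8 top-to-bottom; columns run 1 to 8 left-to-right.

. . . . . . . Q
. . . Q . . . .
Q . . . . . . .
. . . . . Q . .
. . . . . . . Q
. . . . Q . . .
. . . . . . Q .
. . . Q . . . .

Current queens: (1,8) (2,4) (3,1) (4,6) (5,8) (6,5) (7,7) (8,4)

Same column: (1,8)–(5,8) (column 8); (2,4)–(8,4) (column 4).
Same diagonal: (2,4)–(4,6) (|2−4| = |4−6| = 2).
Total attacking pairs: 3.

3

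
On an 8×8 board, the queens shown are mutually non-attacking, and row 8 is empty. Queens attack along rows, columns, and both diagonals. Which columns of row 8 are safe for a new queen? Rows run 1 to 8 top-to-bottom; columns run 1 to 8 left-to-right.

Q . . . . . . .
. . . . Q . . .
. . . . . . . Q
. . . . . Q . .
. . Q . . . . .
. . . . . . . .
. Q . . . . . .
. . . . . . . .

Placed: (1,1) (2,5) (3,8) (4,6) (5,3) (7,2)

columns 4, 7

(1,1) attacks row 8 at column 1 and diagonals 8.
(2,5) attacks row 8 at column 5.
(3,8) attacks row 8 at column 8 and diagonals 3.
(4,6) attacks row 8 at column 6 and diagonals 2.
(5,3) attacks row 8 at column 3 and diagonals 6.
(7,2) attacks row 8 at column 2 and diagonals 1, 3.
Attacked columns: {1, 2, 3, 5, 6, 8}. Safe: {4, 7}.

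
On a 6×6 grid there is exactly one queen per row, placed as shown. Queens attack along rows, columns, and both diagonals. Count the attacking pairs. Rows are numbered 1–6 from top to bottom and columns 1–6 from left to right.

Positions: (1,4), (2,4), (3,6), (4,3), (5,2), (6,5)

Same column: (1,4)–(2,4) (column 4).
Same diagonal: (1,4)–(3,6) (|1−3| = |4−6| = 2); (4,3)–(5,2) (|4−5| = |3−2| = 1); (4,3)–(6,5) (|4−6| = |3−5| = 2).
Total attacking pairs: 4.

4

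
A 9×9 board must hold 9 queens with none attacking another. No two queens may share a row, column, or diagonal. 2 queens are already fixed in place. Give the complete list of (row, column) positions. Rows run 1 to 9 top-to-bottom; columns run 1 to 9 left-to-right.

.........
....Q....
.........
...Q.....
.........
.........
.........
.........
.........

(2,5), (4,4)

Row 1: attacked by (2,5)→{4,5,6}; (4,4)→{1,4,7}. Safe: 2, 3, 8, 9. Place at column 9.
Row 3: attacked by (1,9)→{7,9}; (2,5)→{4,5,6}; (4,4)→{3,4,5}. Safe: 1, 2, 8. Place at column 8.
Row 5: attacked by (1,9)→{5,9}; (2,5)→{2,5,8}; (3,8)→{6,8}; (4,4)→{3,4,5}. Safe: 1, 7. Place at column 1.
Row 6: attacked by (1,9)→{4,9}; (2,5)→{1,5,9}; (3,8)→{5,8}; (4,4)→{2,4,6}; (5,1)→{1,2}. Safe: 3, 7. Place at column 7.
Row 7: attacked by (1,9)→{3,9}; (2,5)→{5}; (3,8)→{4,8}; (4,4)→{1,4,7}; (5,1)→{1,3}; (6,7)→{6,7,8}. Safe: 2. Place at column 2.
Row 8: attacked by (1,9)→{2,9}; (2,5)→{5}; (3,8)→{3,8}; (4,4)→{4,8}; (5,1)→{1,4}; (6,7)→{5,7,9}; (7,2)→{1,2,3}. Safe: 6. Place at column 6.
Row 9: attacked by (1,9)→{1,9}; (2,5)→{5}; (3,8)→{2,8}; (4,4)→{4,9}; (5,1)→{1,5}; (6,7)→{4,7}; (7,2)→{2,4}; (8,6)→{5,6,7}. Safe: 3. Place at column 3.
Columns [9, 5, 8, 4, 1, 7, 2, 6, 3], r−c [-8, -3, -5, 0, 4, -1, 5, 2, 6], r+c [10, 7, 11, 8, 6, 13, 9, 14, 12] are all distinct, so no two queens attack.

(1,9) (2,5) (3,8) (4,4) (5,1) (6,7) (7,2) (8,6) (9,3)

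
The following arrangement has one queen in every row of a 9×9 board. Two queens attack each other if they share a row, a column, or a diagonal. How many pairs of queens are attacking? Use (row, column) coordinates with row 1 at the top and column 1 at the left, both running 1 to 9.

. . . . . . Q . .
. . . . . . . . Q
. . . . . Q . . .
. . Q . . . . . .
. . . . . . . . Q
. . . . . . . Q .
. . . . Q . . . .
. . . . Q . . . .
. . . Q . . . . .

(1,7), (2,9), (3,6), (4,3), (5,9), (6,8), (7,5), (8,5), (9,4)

Same column: (2,9)–(5,9) (column 9); (7,5)–(8,5) (column 5).
Same diagonal: (5,9)–(6,8) (|5−6| = |9−8| = 1); (8,5)–(9,4) (|8−9| = |5−4| = 1).
Total attacking pairs: 4.

4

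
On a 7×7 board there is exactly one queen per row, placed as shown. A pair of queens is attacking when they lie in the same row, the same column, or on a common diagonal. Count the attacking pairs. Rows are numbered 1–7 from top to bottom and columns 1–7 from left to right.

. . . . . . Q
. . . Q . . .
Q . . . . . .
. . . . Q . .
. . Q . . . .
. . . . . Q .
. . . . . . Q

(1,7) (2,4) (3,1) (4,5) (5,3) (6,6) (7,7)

Same column: (1,7)–(7,7) (column 7).
Same diagonal: (1,7)–(5,3) (|1−5| = |7−3| = 4); (3,1)–(5,3) (|3−5| = |1−3| = 2); (6,6)–(7,7) (|6−7| = |6−7| = 1).
Total attacking pairs: 4.

4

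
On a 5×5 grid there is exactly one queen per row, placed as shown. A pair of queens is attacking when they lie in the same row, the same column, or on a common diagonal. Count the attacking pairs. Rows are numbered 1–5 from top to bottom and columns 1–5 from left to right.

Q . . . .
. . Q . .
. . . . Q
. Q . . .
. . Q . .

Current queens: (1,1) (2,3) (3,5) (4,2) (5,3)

Same column: (2,3)–(5,3) (column 3).
Same diagonal: (3,5)–(5,3) (|3−5| = |5−3| = 2); (4,2)–(5,3) (|4−5| = |2−3| = 1).
Total attacking pairs: 3.

3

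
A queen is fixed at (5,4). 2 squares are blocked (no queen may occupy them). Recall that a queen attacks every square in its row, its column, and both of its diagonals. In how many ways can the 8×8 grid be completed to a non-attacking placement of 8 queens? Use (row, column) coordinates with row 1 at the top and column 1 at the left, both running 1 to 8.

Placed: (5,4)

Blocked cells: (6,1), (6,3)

Branch on row 1: col 1 → 0; col 2 → 1; col 3 → 2; col 5 → 1; col 6 → 3; col 7 → 0.
Sum: 0 + 1 + 2 + 1 + 3 + 0 = 7.

7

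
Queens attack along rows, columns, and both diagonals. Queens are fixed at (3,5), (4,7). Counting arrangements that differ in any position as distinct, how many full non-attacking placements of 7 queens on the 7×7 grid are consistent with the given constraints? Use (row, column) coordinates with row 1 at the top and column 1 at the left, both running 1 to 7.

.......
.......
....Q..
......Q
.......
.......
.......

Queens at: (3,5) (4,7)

2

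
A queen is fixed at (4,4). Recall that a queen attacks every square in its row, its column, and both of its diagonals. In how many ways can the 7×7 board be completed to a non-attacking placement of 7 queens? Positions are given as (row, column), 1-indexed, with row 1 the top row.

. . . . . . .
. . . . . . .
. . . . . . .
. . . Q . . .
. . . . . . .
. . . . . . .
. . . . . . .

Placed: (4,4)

Branch on row 1: col 2 → 2; col 3 → 2; col 5 → 2; col 6 → 2.
Sum: 2 + 2 + 2 + 2 = 8.

8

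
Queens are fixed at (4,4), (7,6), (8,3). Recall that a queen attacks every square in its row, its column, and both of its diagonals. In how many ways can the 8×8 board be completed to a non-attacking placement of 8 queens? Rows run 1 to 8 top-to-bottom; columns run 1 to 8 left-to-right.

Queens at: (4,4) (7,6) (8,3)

2

Branch on row 1: col 2 → 1; col 5 → 1; col 8 → 0.
Sum: 1 + 1 + 0 = 2.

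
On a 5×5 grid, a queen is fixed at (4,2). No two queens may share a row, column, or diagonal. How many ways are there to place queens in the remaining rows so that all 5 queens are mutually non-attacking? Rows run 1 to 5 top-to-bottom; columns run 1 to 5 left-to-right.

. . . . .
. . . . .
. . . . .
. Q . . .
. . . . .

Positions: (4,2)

2

Branch on row 1: col 1 → 1; col 3 → 1; col 4 → 0.
Sum: 1 + 1 + 0 = 2.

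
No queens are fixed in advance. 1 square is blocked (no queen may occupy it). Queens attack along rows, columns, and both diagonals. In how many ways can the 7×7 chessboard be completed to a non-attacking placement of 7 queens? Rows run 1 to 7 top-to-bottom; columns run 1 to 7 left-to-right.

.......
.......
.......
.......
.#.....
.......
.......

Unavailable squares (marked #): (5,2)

34

Branch on row 1: col 1 → 3; col 2 → 7; col 3 → 5; col 4 → 4; col 5 → 5; col 6 → 7; col 7 → 3.
Sum: 3 + 7 + 5 + 4 + 5 + 7 + 3 = 34.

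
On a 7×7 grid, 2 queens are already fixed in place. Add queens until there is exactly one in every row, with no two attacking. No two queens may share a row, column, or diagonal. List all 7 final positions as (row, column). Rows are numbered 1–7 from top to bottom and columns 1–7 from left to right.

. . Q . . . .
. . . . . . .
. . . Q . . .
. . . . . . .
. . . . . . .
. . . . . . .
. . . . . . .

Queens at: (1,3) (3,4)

(1,3) (2,7) (3,4) (4,1) (5,5) (6,2) (7,6)

Row 2: attacked by (1,3)→{2,3,4}; (3,4)→{3,4,5}. Safe: 1, 6, 7. Place at column 7.
Row 4: attacked by (1,3)→{3,6}; (2,7)→{5,7}; (3,4)→{3,4,5}. Safe: 1, 2. Place at column 1.
Row 5: attacked by (1,3)→{3,7}; (2,7)→{4,7}; (3,4)→{2,4,6}; (4,1)→{1,2}. Safe: 5. Place at column 5.
Row 6: attacked by (1,3)→{3}; (2,7)→{3,7}; (3,4)→{1,4,7}; (4,1)→{1,3}; (5,5)→{4,5,6}. Safe: 2. Place at column 2.
Row 7: attacked by (1,3)→{3}; (2,7)→{2,7}; (3,4)→{4}; (4,1)→{1,4}; (5,5)→{3,5,7}; (6,2)→{1,2,3}. Safe: 6. Place at column 6.
Columns [3, 7, 4, 1, 5, 2, 6], r−c [-2, -5, -1, 3, 0, 4, 1], r+c [4, 9, 7, 5, 10, 8, 13] are all distinct, so no two queens attack.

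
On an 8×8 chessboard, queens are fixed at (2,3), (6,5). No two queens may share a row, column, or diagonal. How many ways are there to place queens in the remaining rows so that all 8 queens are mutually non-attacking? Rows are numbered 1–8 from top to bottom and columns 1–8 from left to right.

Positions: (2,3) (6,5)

Branch on row 1: col 1 → 0; col 6 → 1; col 7 → 1; col 8 → 1.
Sum: 0 + 1 + 1 + 1 = 3.

3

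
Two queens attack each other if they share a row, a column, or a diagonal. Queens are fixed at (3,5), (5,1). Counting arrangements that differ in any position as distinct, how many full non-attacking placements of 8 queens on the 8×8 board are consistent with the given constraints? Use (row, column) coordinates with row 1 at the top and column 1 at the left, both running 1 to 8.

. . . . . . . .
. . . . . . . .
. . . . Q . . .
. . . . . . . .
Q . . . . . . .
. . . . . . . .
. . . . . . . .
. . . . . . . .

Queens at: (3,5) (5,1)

Branch on row 1: col 2 → 1; col 4 → 2; col 6 → 2; col 8 → 1.
Sum: 1 + 2 + 2 + 1 = 6.

6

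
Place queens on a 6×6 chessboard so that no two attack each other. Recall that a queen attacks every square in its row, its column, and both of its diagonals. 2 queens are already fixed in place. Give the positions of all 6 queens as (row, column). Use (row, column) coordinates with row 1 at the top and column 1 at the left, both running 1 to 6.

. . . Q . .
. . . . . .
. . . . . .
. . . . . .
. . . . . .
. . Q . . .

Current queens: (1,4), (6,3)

(1,4) (2,1) (3,5) (4,2) (5,6) (6,3)

Row 2: attacked by (1,4)→{3,4,5}; (6,3)→{3}. Safe: 1, 2, 6. Place at column 1.
Row 3: attacked by (1,4)→{2,4,6}; (2,1)→{1,2}; (6,3)→{3,6}. Safe: 5. Place at column 5.
Row 4: attacked by (1,4)→{1,4}; (2,1)→{1,3}; (3,5)→{4,5,6}; (6,3)→{1,3,5}. Safe: 2. Place at column 2.
Row 5: attacked by (1,4)→{4}; (2,1)→{1,4}; (3,5)→{3,5}; (4,2)→{1,2,3}; (6,3)→{2,3,4}. Safe: 6. Place at column 6.
Columns [4, 1, 5, 2, 6, 3], r−c [-3, 1, -2, 2, -1, 3], r+c [5, 3, 8, 6, 11, 9] are all distinct, so no two queens attack.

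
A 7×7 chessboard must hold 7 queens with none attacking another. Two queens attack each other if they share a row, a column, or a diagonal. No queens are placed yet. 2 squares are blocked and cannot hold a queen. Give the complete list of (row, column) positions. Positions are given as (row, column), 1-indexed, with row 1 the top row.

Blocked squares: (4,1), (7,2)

Row 1: Safe: 1, 2, 3, 4, 5, 6, 7. Place at column 7.
Row 2: attacked by (1,7)→{6,7}. Safe: 1, 2, 3, 4, 5. Place at column 2.
Row 3: attacked by (1,7)→{5,7}; (2,2)→{1,2,3}. Safe: 4, 6. Place at column 4.
Row 4: attacked by (1,7)→{4,7}; (2,2)→{2,4}; (3,4)→{3,4,5}. Blocked: 1. Safe: 6. Place at column 6.
Row 5: attacked by (1,7)→{3,7}; (2,2)→{2,5}; (3,4)→{2,4,6}; (4,6)→{5,6,7}. Safe: 1. Place at column 1.
Row 6: attacked by (1,7)→{2,7}; (2,2)→{2,6}; (3,4)→{1,4,7}; (4,6)→{4,6}; (5,1)→{1,2}. Safe: 3, 5. Place at column 3.
Row 7: attacked by (1,7)→{1,7}; (2,2)→{2,7}; (3,4)→{4}; (4,6)→{3,6}; (5,1)→{1,3}; (6,3)→{2,3,4}. Blocked: 2. Safe: 5. Place at column 5.
Columns [7, 2, 4, 6, 1, 3, 5], r−c [-6, 0, -1, -2, 4, 3, 2], r+c [8, 4, 7, 10, 6, 9, 12] are all distinct, so no two queens attack.

(1,7) (2,2) (3,4) (4,6) (5,1) (6,3) (7,5)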